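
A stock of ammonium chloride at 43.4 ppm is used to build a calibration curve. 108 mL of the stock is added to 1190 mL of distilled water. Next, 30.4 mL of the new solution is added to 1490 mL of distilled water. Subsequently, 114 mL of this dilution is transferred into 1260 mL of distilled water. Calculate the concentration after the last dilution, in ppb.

5.99 ppb

Overall dilution factor = 12.02 × 50.01 × 12.05 = 7245.
43.4 ppm / 7245 = 5.99 × 10⁻³ ppm = 5.99 ppb.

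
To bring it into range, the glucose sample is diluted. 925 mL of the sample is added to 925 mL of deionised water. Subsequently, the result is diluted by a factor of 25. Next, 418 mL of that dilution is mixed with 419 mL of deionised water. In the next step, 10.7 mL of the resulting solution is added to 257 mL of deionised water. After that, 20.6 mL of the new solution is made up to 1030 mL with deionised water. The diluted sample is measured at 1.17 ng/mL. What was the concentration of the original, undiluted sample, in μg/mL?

Overall dilution factor = 2 × 25 × 2.002 × 25.02 × 50 = 1.25 × 10⁵.
Original = 1.17 ng/mL × 1.25 × 10⁵ = 1.47 × 10⁵ ng/mL = 147 μg/mL.

147 μg/mL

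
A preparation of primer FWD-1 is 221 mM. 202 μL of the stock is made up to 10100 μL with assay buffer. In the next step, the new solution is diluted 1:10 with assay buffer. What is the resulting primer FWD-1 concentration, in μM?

442 μM

Overall dilution factor = 50 × 10 = 500.
221 mM / 500 = 0.442 mM = 442 μM.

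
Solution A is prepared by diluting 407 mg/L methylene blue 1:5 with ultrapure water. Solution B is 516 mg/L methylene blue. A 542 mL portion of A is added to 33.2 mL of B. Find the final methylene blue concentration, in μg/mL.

106 μg/mL

C_A = 407 mg/L / 5 = 81.4 mg/L.
C_mix = (C_A·V_A + C_B·V_B)/(V_A + V_B) = (81.4×542 + 516×33.2) / 575.2 = 106 mg/L = 106 μg/mL.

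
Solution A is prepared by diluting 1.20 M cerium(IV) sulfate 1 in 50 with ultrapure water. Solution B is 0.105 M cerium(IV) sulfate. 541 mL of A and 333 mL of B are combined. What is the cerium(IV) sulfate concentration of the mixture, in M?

C_A = 1.20 M / 50 = 0.0240 M.
C_mix = (C_A·V_A + C_B·V_B)/(V_A + V_B) = (0.0240×541 + 0.105×333) / 874.0 = 0.0549 M.

0.0549 M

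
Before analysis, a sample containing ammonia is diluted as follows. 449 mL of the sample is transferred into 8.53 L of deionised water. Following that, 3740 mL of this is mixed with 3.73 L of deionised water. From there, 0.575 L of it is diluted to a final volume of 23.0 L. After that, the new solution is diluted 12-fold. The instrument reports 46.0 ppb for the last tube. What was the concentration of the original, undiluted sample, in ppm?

882 ppm

Overall dilution factor = 20.00 × 1.997 × 40 × 12 = 1.92 × 10⁴.
Original = 46.0 ppb × 1.92 × 10⁴ = 8.82 × 10⁵ ppb = 882 ppm.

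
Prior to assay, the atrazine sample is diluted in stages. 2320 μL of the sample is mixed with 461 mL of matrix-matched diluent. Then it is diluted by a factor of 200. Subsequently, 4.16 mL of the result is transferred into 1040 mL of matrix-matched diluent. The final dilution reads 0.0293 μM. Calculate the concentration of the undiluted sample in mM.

294 mM

Overall dilution factor = 199.7 × 200 × 251 = 1.00 × 10⁷.
Original = 0.0293 μM × 1.00 × 10⁷ = 2.94 × 10⁵ μM = 294 mM.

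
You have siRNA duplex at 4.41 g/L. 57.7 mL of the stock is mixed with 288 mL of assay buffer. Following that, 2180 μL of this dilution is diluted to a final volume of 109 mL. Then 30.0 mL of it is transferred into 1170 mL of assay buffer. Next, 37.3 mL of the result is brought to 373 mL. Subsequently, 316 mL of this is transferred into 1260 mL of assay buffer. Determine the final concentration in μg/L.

Overall dilution factor = 5.991 × 50 × 40 × 10 × 4.987 = 5.98 × 10⁵.
4.41 g/L / 5.98 × 10⁵ = 7.38 × 10⁻⁶ g/L = 7.38 μg/L.

7.38 μg/L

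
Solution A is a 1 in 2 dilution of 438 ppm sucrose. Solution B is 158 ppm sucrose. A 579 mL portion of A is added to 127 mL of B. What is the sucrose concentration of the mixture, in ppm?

C_A = 438 ppm / 2 = 219 ppm.
C_mix = (C_A·V_A + C_B·V_B)/(V_A + V_B) = (219×579 + 158×127) / 706.0 = 208 ppm.

208 ppm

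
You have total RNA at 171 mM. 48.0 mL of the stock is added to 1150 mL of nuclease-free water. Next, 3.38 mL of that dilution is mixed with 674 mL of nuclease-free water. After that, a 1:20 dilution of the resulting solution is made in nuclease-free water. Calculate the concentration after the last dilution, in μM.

Overall dilution factor = 24.96 × 200.4 × 20 = 1.00 × 10⁵.
171 mM / 1.00 × 10⁵ = 1.71 × 10⁻³ mM = 1.71 μM.

1.71 μM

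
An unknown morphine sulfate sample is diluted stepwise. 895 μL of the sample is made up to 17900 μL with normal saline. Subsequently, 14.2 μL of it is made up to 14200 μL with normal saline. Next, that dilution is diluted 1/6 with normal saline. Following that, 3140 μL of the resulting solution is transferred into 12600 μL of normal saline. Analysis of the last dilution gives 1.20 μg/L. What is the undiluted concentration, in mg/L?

Overall dilution factor = 20 × 1000 × 6 × 5.013 = 6.02 × 10⁵.
Original = 1.20 μg/L × 6.02 × 10⁵ = 7.22 × 10⁵ μg/L = 722 mg/L.

722 mg/L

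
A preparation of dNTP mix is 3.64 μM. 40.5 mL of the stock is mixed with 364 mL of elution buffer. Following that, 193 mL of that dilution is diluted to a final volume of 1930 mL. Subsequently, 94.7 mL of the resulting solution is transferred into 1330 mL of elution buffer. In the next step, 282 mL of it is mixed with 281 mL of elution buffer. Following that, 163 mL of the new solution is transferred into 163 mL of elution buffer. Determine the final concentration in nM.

0.607 nM

Overall dilution factor = 9.988 × 10 × 15.04 × 1.996 × 2 = 6000.
3.64 μM / 6000 = 6.07 × 10⁻⁴ μM = 0.607 nM.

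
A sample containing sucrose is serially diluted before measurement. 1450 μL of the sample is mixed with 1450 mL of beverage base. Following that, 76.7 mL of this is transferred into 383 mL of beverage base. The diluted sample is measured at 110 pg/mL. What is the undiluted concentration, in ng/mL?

660 ng/mL

Overall dilution factor = 1001 × 5.993 = 5999.
Original = 110 pg/mL × 5999 = 6.60 × 10⁵ pg/mL = 660 ng/mL.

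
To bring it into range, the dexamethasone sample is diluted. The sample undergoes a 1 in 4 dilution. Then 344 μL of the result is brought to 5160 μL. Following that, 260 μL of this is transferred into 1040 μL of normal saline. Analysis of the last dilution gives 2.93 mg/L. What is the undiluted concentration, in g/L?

0.879 g/L

Overall dilution factor = 4 × 15 × 5 = 300.
Original = 2.93 mg/L × 300 = 879 mg/L = 0.879 g/L.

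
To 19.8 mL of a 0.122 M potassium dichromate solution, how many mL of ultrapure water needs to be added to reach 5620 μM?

410 mL

5620 μM = 5.62 × 10⁻³ M.
V₂ = C₁V₁/C₂ = 0.122 × 19.8 / 5.62 × 10⁻³ = 430 mL.
Diluent to add = V₂ − V₁ = 430 − 19.8 = 410 mL.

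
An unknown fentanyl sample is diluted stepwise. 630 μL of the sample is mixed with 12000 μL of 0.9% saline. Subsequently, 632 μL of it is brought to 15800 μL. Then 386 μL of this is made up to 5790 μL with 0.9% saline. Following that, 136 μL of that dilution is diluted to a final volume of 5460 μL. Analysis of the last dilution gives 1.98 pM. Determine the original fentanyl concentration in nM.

Overall dilution factor = 20.05 × 25 × 15 × 40.15 = 3.02 × 10⁵.
Original = 1.98 pM × 3.02 × 10⁵ = 5.98 × 10⁵ pM = 598 nM.

598 nM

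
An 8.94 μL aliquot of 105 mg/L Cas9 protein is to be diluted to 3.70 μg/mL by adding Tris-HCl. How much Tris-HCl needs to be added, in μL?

3.70 μg/mL = 3.70 mg/L.
V₂ = C₁V₁/C₂ = 105 × 8.94 / 3.70 = 254 μL.
Diluent to add = V₂ − V₁ = 254 − 8.94 = 245 μL.

245 μL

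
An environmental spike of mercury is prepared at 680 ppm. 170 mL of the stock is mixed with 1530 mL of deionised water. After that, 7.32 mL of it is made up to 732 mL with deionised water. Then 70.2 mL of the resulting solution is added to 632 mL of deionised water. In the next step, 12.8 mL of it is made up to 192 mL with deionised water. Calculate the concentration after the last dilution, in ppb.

Overall dilution factor = 10 × 100 × 10.00 × 15 = 1.50 × 10⁵.
680 ppm / 1.50 × 10⁵ = 4.53 × 10⁻³ ppm = 4.53 ppb.

4.53 ppb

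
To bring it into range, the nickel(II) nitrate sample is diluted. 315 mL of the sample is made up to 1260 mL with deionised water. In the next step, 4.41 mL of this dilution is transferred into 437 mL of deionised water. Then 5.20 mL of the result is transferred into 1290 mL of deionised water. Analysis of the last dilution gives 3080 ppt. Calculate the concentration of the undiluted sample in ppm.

307 ppm

Overall dilution factor = 4 × 100.1 × 249.1 = 9.97 × 10⁴.
Original = 3080 ppt × 9.97 × 10⁴ = 3.07 × 10⁸ ppt = 307 ppm.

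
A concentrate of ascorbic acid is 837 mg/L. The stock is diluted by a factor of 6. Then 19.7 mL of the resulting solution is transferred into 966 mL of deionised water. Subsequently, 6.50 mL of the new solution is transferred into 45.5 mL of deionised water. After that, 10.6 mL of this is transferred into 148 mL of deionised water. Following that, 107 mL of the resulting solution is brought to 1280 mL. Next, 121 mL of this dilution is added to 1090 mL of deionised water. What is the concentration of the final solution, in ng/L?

Overall dilution factor = 6 × 50.04 × 8 × 14.96 × 11.96 × 10.01 = 4.30 × 10⁶.
837 mg/L / 4.30 × 10⁶ = 1.95 × 10⁻⁴ mg/L = 195 ng/L.

195 ng/L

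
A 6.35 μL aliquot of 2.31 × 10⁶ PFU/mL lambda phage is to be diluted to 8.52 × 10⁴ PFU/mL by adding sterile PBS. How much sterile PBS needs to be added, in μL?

V₂ = C₁V₁/C₂ = 2.31 × 10⁶ × 6.35 / 8.52 × 10⁴ = 172 μL.
Diluent to add = V₂ − V₁ = 172 − 6.35 = 166 μL.

166 μL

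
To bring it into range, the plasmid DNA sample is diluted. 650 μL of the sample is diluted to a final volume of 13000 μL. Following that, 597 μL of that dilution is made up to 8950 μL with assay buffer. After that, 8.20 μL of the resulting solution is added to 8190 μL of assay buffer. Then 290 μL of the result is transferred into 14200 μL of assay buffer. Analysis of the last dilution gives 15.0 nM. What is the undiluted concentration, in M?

Overall dilution factor = 20 × 14.99 × 999.8 × 49.97 = 1.50 × 10⁷.
Original = 15.0 nM × 1.50 × 10⁷ = 2.25 × 10⁸ nM = 0.225 M.

0.225 M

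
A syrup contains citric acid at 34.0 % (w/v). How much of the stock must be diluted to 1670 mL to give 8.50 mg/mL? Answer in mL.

8.50 mg/mL = 0.850 % (w/v).
V₁ = C₂V₂/C₁ = 0.850 × 1670 / 34.0 = 41.8 mL.

41.8 mL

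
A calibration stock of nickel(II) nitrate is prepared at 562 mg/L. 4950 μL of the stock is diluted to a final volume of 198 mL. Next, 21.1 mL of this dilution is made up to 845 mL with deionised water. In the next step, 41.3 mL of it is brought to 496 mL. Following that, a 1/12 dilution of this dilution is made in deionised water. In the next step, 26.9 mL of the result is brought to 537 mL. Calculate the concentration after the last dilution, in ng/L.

Overall dilution factor = 40 × 40.05 × 12.01 × 12 × 19.96 = 4.61 × 10⁶.
562 mg/L / 4.61 × 10⁶ = 1.22 × 10⁻⁴ mg/L = 122 ng/L.

122 ng/L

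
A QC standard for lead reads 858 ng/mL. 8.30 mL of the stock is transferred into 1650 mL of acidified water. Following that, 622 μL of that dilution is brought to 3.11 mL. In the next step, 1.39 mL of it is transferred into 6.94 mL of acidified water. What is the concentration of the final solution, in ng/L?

143 ng/L

Overall dilution factor = 199.8 × 5 × 5.993 = 5987.
858 ng/mL / 5987 = 0.143 ng/mL = 143 ng/L.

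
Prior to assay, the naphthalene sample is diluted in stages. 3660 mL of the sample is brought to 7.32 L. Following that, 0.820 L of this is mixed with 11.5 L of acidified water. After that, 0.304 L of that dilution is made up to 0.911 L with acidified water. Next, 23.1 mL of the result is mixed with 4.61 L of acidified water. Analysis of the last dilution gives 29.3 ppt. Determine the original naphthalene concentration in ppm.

Overall dilution factor = 2 × 15.02 × 2.997 × 200.6 = 1.81 × 10⁴.
Original = 29.3 ppt × 1.81 × 10⁴ = 5.29 × 10⁵ ppt = 0.529 ppm.

0.529 ppm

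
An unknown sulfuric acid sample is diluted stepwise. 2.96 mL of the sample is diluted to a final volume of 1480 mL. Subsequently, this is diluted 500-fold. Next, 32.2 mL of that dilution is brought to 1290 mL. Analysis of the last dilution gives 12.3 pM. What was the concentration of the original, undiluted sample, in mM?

0.123 mM

Overall dilution factor = 500 × 500 × 40.06 = 1.00 × 10⁷.
Original = 12.3 pM × 1.00 × 10⁷ = 1.23 × 10⁸ pM = 0.123 mM.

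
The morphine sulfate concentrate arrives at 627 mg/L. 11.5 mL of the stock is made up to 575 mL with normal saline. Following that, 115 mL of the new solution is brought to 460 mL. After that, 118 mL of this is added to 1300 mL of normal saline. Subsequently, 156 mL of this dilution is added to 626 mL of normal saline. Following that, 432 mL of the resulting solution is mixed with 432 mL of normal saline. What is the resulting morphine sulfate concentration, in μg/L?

Overall dilution factor = 50 × 4 × 12.02 × 5.013 × 2 = 2.41 × 10⁴.
627 mg/L / 2.41 × 10⁴ = 0.0260 mg/L = 26.0 μg/L.

26.0 μg/L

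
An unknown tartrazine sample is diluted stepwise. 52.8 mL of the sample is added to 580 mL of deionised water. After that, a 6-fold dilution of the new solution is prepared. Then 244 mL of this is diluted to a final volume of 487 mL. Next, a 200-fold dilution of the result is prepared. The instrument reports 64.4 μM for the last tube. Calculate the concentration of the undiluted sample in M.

1.85 M

Overall dilution factor = 11.98 × 6 × 1.996 × 200 = 2.87 × 10⁴.
Original = 64.4 μM × 2.87 × 10⁴ = 1.85 × 10⁶ μM = 1.85 M.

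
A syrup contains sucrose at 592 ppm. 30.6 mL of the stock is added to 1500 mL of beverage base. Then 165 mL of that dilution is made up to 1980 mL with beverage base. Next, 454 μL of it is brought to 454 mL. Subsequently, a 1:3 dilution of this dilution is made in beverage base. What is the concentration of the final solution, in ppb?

Overall dilution factor = 50.02 × 12 × 1000 × 3 = 1.80 × 10⁶.
592 ppm / 1.80 × 10⁶ = 3.29 × 10⁻⁴ ppm = 0.329 ppb.

0.329 ppb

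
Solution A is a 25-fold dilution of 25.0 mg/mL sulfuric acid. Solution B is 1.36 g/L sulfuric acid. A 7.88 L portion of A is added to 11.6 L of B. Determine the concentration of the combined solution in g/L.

1.21 g/L

C_A = 25.0 mg/mL / 25 = 1.00 mg/mL.
C_B = 1.36 g/L = 1.36 mg/mL.
C_mix = (C_A·V_A + C_B·V_B)/(V_A + V_B) = (1.00×7.88 + 1.36×11.6) / 19.48 = 1.21 mg/mL = 1.21 g/L.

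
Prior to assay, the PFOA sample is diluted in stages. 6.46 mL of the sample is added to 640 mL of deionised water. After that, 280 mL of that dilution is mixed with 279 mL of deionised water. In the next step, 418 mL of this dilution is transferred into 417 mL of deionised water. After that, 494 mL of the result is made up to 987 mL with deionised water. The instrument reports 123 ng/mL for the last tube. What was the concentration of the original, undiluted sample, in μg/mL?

Overall dilution factor = 100.1 × 1.996 × 1.998 × 1.998 = 797.
Original = 123 ng/mL × 797 = 9.81 × 10⁴ ng/mL = 98.1 μg/mL.

98.1 μg/mL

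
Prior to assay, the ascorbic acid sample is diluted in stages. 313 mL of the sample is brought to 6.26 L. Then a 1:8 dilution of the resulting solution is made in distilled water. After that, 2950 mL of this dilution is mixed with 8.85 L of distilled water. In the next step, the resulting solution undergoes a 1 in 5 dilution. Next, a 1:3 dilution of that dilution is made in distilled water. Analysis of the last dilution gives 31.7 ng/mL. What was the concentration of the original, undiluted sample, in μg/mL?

Overall dilution factor = 20 × 8 × 4 × 5 × 3 = 9600.
Original = 31.7 ng/mL × 9600 = 3.04 × 10⁵ ng/mL = 304 μg/mL.

304 μg/mL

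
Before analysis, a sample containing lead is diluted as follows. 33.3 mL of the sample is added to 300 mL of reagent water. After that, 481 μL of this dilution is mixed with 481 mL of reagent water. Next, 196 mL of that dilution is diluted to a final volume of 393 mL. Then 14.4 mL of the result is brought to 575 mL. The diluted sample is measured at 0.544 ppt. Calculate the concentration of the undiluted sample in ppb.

Overall dilution factor = 10.01 × 1001 × 2.005 × 39.93 = 8.02 × 10⁵.
Original = 0.544 ppt × 8.02 × 10⁵ = 4.36 × 10⁵ ppt = 436 ppb.

436 ppb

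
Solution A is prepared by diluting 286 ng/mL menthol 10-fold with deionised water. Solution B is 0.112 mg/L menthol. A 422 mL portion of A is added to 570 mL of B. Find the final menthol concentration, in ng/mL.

C_A = 286 ng/mL / 10 = 28.6 ng/mL.
C_B = 0.112 mg/L = 112 ng/mL.
C_mix = (C_A·V_A + C_B·V_B)/(V_A + V_B) = (28.6×422 + 112×570) / 992.0 = 76.5 ng/mL.

76.5 ng/mL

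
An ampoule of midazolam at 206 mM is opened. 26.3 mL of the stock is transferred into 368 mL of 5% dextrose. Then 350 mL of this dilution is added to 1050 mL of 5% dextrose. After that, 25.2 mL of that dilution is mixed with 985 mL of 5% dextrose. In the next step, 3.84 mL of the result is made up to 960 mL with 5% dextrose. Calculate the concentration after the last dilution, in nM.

Overall dilution factor = 14.99 × 4 × 40.09 × 250 = 6.01 × 10⁵.
206 mM / 6.01 × 10⁵ = 3.43 × 10⁻⁴ mM = 343 nM.

343 nM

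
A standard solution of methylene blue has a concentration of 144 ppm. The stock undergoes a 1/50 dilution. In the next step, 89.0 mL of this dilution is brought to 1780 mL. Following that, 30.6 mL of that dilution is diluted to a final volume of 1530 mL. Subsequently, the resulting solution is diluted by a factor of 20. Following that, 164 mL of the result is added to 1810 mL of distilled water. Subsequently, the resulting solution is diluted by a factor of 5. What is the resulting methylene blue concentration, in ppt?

2.39 ppt

Overall dilution factor = 50 × 20 × 50 × 20 × 12.04 × 5 = 6.02 × 10⁷.
144 ppm / 6.02 × 10⁷ = 2.39 × 10⁻⁶ ppm = 2.39 ppt.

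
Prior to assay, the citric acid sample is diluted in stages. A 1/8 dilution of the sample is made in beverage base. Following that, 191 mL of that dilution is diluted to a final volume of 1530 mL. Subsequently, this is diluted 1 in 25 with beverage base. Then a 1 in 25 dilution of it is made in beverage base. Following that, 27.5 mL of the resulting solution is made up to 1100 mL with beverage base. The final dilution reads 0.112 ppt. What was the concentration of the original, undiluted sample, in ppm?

0.179 ppm

Overall dilution factor = 8 × 8.010 × 25 × 25 × 40 = 1.60 × 10⁶.
Original = 0.112 ppt × 1.60 × 10⁶ = 1.79 × 10⁵ ppt = 0.179 ppm.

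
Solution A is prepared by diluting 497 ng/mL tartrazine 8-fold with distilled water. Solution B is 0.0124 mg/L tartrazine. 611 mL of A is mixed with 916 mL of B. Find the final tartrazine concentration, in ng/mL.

C_A = 497 ng/mL / 8 = 62.1 ng/mL.
C_B = 0.0124 mg/L = 12.4 ng/mL.
C_mix = (C_A·V_A + C_B·V_B)/(V_A + V_B) = (62.1×611 + 12.4×916) / 1527 = 32.3 ng/mL.

32.3 ng/mL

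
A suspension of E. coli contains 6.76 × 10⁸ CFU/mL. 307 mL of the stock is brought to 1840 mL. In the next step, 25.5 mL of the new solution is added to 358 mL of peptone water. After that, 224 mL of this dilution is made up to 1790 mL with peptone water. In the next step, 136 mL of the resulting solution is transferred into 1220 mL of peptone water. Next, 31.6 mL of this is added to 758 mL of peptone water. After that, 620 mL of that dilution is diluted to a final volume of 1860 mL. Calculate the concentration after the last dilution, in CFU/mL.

Overall dilution factor = 5.993 × 15.04 × 7.991 × 9.971 × 24.99 × 3 = 5.38 × 10⁵.
6.76 × 10⁸ CFU/mL / 5.38 × 10⁵ = 1260 CFU/mL.

1260 CFU/mL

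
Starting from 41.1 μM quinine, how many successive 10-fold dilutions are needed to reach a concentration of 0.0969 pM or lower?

Need 10ⁿ ≥ 4.24 × 10⁸, so n ≥ log(4.24 × 10⁸)/log(10) = 8.63.
Minimum whole steps: n = 9.

9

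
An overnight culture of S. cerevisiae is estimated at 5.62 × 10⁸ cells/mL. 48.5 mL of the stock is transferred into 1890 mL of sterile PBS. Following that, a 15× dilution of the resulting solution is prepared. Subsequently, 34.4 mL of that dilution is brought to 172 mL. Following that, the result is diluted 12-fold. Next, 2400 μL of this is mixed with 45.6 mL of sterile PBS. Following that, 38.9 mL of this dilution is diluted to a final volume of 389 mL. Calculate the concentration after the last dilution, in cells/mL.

Overall dilution factor = 39.97 × 15 × 5 × 12 × 20 × 10 = 7.19 × 10⁶.
5.62 × 10⁸ cells/mL / 7.19 × 10⁶ = 78.1 cells/mL.

78.1 cells/mL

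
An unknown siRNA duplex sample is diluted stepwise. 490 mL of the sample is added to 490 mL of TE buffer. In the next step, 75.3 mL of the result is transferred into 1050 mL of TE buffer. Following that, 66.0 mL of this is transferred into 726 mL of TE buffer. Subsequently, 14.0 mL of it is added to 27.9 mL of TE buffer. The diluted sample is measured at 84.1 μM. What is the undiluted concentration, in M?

Overall dilution factor = 2 × 14.94 × 12 × 2.993 = 1073.
Original = 84.1 μM × 1073 = 9.03 × 10⁴ μM = 0.0903 M.

0.0903 M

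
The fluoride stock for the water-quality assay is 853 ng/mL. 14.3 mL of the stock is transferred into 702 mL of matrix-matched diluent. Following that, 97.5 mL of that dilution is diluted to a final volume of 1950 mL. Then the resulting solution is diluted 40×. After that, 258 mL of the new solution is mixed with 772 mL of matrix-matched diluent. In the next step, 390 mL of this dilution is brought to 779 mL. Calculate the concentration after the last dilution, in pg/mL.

2.67 pg/mL

Overall dilution factor = 50.09 × 20 × 40 × 3.992 × 1.997 = 3.20 × 10⁵.
853 ng/mL / 3.20 × 10⁵ = 2.67 × 10⁻³ ng/mL = 2.67 pg/mL.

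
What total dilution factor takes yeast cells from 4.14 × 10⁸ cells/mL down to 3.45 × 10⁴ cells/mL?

1.20 × 10⁴

Factor = C₀/C_target = 4.14 × 10⁸ cells/mL / 3.45 × 10⁴ cells/mL = 1.20 × 10⁴.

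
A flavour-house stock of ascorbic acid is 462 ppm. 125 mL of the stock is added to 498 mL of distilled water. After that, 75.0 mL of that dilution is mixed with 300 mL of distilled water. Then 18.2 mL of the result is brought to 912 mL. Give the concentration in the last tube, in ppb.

370 ppb

Overall dilution factor = 4.984 × 5 × 50.11 = 1249.
462 ppm / 1249 = 0.370 ppm = 370 ppb.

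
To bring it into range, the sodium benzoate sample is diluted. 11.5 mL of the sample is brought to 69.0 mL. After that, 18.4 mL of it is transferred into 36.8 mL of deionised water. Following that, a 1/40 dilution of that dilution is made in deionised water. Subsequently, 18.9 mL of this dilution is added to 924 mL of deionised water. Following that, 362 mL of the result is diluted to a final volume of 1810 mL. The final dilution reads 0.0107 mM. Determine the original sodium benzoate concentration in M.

Overall dilution factor = 6 × 3 × 40 × 49.89 × 5 = 1.80 × 10⁵.
Original = 0.0107 mM × 1.80 × 10⁵ = 1922 mM = 1.92 M.

1.92 M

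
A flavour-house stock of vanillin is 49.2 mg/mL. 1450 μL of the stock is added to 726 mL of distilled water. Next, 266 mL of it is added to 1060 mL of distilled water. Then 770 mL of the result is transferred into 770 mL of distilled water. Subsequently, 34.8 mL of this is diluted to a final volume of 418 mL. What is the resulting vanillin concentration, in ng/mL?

Overall dilution factor = 501.7 × 4.985 × 2 × 12.01 = 6.01 × 10⁴.
49.2 mg/mL / 6.01 × 10⁴ = 8.19 × 10⁻⁴ mg/mL = 819 ng/mL.

819 ng/mL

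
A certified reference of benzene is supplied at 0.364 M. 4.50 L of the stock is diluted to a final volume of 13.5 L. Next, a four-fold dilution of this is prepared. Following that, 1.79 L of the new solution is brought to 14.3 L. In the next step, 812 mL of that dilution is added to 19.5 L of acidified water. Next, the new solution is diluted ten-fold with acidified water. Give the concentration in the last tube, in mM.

0.0152 mM

Overall dilution factor = 3 × 4 × 7.989 × 25.01 × 10 = 2.40 × 10⁴.
0.364 M / 2.40 × 10⁴ = 1.52 × 10⁻⁵ M = 0.0152 mM.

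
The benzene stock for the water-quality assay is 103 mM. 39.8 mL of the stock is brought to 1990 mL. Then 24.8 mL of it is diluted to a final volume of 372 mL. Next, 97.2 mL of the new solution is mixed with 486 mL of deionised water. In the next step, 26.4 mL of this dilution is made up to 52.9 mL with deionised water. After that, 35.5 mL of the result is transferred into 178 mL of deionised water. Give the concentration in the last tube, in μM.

1.90 μM

Overall dilution factor = 50 × 15 × 6 × 2.004 × 6.014 = 5.42 × 10⁴.
103 mM / 5.42 × 10⁴ = 1.90 × 10⁻³ mM = 1.90 μM.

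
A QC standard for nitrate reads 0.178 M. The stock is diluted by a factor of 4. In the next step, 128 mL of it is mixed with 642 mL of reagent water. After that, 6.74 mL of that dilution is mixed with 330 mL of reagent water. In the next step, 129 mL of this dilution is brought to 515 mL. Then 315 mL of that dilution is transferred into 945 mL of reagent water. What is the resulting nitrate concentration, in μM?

9.27 μM

Overall dilution factor = 4 × 6.016 × 49.96 × 3.992 × 4 = 1.92 × 10⁴.
0.178 M / 1.92 × 10⁴ = 9.27 × 10⁻⁶ M = 9.27 μM.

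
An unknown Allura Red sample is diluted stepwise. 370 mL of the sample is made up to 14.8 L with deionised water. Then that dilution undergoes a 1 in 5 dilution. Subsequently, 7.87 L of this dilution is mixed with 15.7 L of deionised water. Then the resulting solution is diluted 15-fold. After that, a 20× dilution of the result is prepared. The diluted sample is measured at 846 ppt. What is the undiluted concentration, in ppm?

Overall dilution factor = 40 × 5 × 2.995 × 15 × 20 = 1.80 × 10⁵.
Original = 846 ppt × 1.80 × 10⁵ = 1.52 × 10⁸ ppt = 152 ppm.

152 ppm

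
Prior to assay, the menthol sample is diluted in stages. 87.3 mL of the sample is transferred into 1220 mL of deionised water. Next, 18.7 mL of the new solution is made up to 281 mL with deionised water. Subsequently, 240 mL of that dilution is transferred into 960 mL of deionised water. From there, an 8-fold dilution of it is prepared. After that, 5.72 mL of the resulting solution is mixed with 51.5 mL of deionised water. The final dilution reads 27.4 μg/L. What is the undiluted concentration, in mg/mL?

2.47 mg/mL

Overall dilution factor = 14.97 × 15.03 × 5 × 8 × 10.00 = 9.00 × 10⁴.
Original = 27.4 μg/L × 9.00 × 10⁴ = 2.47 × 10⁶ μg/L = 2.47 mg/mL.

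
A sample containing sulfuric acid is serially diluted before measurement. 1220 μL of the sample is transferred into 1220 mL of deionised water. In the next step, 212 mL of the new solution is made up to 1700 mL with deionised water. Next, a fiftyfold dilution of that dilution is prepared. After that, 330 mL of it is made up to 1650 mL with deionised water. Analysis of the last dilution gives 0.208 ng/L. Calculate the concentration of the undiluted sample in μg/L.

Overall dilution factor = 1001 × 8.019 × 50 × 5 = 2.01 × 10⁶.
Original = 0.208 ng/L × 2.01 × 10⁶ = 4.17 × 10⁵ ng/L = 417 μg/L.

417 μg/L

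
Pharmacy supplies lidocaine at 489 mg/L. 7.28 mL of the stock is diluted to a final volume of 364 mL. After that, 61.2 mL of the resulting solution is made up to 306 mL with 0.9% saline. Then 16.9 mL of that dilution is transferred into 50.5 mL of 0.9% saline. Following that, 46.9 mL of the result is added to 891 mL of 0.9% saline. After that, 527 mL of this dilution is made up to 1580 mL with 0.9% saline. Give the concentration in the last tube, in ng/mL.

8.18 ng/mL

Overall dilution factor = 50 × 5 × 3.988 × 20.00 × 2.998 = 5.98 × 10⁴.
489 mg/L / 5.98 × 10⁴ = 8.18 × 10⁻³ mg/L = 8.18 ng/mL.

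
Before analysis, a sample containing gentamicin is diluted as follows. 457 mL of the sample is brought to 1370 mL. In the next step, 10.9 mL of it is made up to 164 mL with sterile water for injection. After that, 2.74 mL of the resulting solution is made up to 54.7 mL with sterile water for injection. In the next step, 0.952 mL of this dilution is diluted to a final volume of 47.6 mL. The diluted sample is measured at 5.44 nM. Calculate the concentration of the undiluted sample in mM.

Overall dilution factor = 2.998 × 15.05 × 19.96 × 50 = 4.50 × 10⁴.
Original = 5.44 nM × 4.50 × 10⁴ = 2.45 × 10⁵ nM = 0.245 mM.

0.245 mM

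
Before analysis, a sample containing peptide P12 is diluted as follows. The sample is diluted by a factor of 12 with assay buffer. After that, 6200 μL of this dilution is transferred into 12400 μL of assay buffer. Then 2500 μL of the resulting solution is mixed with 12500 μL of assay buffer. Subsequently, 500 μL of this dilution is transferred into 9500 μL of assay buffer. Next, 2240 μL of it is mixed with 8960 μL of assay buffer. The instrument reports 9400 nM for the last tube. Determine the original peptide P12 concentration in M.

Overall dilution factor = 12 × 3 × 6 × 20 × 5 = 2.16 × 10⁴.
Original = 9400 nM × 2.16 × 10⁴ = 2.03 × 10⁸ nM = 0.203 M.

0.203 M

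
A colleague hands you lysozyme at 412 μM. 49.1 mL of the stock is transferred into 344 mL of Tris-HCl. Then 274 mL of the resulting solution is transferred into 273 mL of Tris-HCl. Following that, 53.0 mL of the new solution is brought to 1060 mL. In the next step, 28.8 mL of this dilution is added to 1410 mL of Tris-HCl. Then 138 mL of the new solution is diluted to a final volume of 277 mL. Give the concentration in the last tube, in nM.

Overall dilution factor = 8.006 × 1.996 × 20 × 49.96 × 2.007 = 3.21 × 10⁴.
412 μM / 3.21 × 10⁴ = 0.0129 μM = 12.9 nM.

12.9 nM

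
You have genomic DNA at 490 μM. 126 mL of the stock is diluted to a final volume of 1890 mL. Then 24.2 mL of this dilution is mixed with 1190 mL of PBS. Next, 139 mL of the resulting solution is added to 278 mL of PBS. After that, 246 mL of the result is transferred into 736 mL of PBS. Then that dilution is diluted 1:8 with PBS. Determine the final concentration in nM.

6.80 nM

Overall dilution factor = 15 × 50.17 × 3 × 3.992 × 8 = 7.21 × 10⁴.
490 μM / 7.21 × 10⁴ = 6.80 × 10⁻³ μM = 6.80 nM.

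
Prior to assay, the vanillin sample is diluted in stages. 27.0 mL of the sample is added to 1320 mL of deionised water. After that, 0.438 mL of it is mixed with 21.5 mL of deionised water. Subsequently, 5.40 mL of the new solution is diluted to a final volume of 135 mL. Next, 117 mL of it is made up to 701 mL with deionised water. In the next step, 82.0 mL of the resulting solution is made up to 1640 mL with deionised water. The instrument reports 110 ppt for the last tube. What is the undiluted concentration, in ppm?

Overall dilution factor = 49.89 × 50.09 × 25 × 5.991 × 20 = 7.49 × 10⁶.
Original = 110 ppt × 7.49 × 10⁶ = 8.23 × 10⁸ ppt = 823 ppm.

823 ppm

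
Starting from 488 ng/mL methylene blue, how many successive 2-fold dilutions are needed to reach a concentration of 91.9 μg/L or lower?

3

Need 2ⁿ ≥ 5.31, so n ≥ log(5.31)/log(2) = 2.41.
Minimum whole steps: n = 3.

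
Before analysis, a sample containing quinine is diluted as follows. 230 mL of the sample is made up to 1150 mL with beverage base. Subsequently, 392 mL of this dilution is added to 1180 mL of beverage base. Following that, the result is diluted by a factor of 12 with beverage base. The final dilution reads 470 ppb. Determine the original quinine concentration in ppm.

113 ppm

Overall dilution factor = 5 × 4.010 × 12 = 241.
Original = 470 ppb × 241 = 1.13 × 10⁵ ppb = 113 ppm.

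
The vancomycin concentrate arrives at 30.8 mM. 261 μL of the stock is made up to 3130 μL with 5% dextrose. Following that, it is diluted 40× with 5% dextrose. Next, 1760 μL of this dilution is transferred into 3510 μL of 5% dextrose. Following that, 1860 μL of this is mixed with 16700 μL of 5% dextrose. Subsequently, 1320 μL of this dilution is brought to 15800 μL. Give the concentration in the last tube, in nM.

180 nM

Overall dilution factor = 11.99 × 40 × 2.994 × 9.978 × 11.97 = 1.72 × 10⁵.
30.8 mM / 1.72 × 10⁵ = 1.80 × 10⁻⁴ mM = 180 nM.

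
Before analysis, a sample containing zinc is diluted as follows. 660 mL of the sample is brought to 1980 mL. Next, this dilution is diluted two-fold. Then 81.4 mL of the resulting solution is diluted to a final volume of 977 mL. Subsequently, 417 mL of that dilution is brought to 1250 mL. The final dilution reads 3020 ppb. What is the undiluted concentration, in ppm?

Overall dilution factor = 3 × 2 × 12.00 × 2.998 = 216.
Original = 3020 ppb × 216 = 6.52 × 10⁵ ppb = 652 ppm.

652 ppm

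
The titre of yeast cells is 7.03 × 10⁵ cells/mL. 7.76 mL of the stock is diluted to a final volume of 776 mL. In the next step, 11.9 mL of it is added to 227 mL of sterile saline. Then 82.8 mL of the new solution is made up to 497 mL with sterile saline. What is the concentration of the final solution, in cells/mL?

58.3 cells/mL

Overall dilution factor = 100 × 20.08 × 6.002 = 1.21 × 10⁴.
7.03 × 10⁵ cells/mL / 1.21 × 10⁴ = 58.3 cells/mL.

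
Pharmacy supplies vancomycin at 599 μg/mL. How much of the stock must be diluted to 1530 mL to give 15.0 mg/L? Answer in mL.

15.0 mg/L = 15.0 μg/mL.
V₁ = C₂V₂/C₁ = 15.0 × 1530 / 599 = 38.3 mL.

38.3 mL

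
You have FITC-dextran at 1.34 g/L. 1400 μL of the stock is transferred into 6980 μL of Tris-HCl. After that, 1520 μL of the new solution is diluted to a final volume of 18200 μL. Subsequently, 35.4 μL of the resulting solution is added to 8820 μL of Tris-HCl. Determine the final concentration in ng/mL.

74.7 ng/mL

Overall dilution factor = 5.986 × 11.97 × 250.2 = 1.79 × 10⁴.
1.34 g/L / 1.79 × 10⁴ = 7.47 × 10⁻⁵ g/L = 74.7 ng/mL.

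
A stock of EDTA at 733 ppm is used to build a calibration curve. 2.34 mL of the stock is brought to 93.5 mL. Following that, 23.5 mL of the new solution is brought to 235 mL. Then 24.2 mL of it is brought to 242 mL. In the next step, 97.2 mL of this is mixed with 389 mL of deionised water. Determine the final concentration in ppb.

Overall dilution factor = 39.96 × 10 × 10 × 5.002 = 2.00 × 10⁴.
733 ppm / 2.00 × 10⁴ = 0.0367 ppm = 36.7 ppb.

36.7 ppb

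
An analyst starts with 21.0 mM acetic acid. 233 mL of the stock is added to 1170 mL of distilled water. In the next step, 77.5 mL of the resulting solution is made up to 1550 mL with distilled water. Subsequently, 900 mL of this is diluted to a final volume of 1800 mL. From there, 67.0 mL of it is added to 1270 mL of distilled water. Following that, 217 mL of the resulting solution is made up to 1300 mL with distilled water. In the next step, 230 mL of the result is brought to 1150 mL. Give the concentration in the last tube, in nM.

146 nM

Overall dilution factor = 6.021 × 20 × 2 × 19.96 × 5.991 × 5 = 1.44 × 10⁵.
21.0 mM / 1.44 × 10⁵ = 1.46 × 10⁻⁴ mM = 146 nM.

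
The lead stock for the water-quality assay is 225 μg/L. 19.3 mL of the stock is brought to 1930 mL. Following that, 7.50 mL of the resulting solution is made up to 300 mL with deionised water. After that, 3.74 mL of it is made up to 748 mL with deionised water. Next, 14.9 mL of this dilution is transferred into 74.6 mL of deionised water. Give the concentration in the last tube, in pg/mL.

0.0468 pg/mL

Overall dilution factor = 100 × 40 × 200 × 6.007 = 4.81 × 10⁶.
225 μg/L / 4.81 × 10⁶ = 4.68 × 10⁻⁵ μg/L = 0.0468 pg/mL.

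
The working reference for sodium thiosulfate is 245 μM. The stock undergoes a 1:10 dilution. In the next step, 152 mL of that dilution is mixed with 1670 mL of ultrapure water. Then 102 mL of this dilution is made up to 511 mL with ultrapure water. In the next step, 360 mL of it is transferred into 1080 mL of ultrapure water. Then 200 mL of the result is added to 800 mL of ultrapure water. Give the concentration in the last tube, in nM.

Overall dilution factor = 10 × 11.99 × 5.010 × 4 × 5 = 1.20 × 10⁴.
245 μM / 1.20 × 10⁴ = 0.0204 μM = 20.4 nM.

20.4 nM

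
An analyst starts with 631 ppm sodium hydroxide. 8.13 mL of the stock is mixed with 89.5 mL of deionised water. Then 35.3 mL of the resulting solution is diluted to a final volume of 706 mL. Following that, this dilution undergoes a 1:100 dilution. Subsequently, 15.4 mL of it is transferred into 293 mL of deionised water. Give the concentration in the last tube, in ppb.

Overall dilution factor = 12.01 × 20 × 100 × 20.03 = 4.81 × 10⁵.
631 ppm / 4.81 × 10⁵ = 1.31 × 10⁻³ ppm = 1.31 ppb.

1.31 ppb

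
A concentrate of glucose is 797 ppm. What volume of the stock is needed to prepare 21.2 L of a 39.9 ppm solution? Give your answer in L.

1.06 L

V₁ = C₂V₂/C₁ = 39.9 × 21.2 / 797 = 1.06 L.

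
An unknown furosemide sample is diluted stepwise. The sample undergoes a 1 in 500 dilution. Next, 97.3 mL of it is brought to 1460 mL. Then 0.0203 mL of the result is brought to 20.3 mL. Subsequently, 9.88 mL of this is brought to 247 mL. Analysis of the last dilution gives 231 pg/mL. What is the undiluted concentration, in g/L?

Overall dilution factor = 500 × 15.01 × 1000 × 25 = 1.88 × 10⁸.
Original = 231 pg/mL × 1.88 × 10⁸ = 4.33 × 10¹⁰ pg/mL = 43.3 g/L.

43.3 g/L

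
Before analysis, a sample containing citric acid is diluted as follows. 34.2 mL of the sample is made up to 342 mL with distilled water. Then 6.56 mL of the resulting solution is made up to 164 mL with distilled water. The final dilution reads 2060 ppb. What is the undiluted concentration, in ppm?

515 ppm

Overall dilution factor = 10 × 25 = 250.
Original = 2060 ppb × 250 = 5.15 × 10⁵ ppb = 515 ppm.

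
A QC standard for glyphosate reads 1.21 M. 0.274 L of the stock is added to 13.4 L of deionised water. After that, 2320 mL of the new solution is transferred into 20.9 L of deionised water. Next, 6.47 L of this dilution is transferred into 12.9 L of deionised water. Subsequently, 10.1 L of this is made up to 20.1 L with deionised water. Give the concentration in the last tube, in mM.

Overall dilution factor = 49.91 × 10.01 × 2.994 × 1.990 = 2976.
1.21 M / 2976 = 4.07 × 10⁻⁴ M = 0.407 mM.

0.407 mM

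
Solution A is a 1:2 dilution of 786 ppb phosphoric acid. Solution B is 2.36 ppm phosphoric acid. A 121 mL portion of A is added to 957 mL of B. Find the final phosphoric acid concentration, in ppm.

2.14 ppm

C_A = 786 ppb / 2 = 393 ppb.
C_B = 2.36 ppm = 2360 ppb.
C_mix = (C_A·V_A + C_B·V_B)/(V_A + V_B) = (393×121 + 2360×957) / 1078 = 2139 ppb = 2.14 ppm.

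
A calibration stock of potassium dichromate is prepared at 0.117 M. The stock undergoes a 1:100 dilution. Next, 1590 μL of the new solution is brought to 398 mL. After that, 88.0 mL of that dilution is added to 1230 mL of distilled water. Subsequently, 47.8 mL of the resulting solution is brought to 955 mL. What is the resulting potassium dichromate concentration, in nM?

Overall dilution factor = 100 × 250.3 × 14.98 × 19.98 = 7.49 × 10⁶.
0.117 M / 7.49 × 10⁶ = 1.56 × 10⁻⁸ M = 15.6 nM.

15.6 nM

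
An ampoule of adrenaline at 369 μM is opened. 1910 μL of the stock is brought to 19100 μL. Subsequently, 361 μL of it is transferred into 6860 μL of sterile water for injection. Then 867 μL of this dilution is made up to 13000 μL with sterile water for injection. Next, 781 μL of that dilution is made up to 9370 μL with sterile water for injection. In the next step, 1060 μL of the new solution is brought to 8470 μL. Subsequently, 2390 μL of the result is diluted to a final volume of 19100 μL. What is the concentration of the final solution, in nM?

Overall dilution factor = 10 × 20.00 × 14.99 × 12.00 × 7.991 × 7.992 = 2.30 × 10⁶.
369 μM / 2.30 × 10⁶ = 1.61 × 10⁻⁴ μM = 0.161 nM.

0.161 nM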